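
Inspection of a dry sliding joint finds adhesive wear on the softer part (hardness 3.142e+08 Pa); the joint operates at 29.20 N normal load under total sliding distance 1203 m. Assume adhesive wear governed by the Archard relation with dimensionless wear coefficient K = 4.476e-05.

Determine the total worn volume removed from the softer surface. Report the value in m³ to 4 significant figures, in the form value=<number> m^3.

The algebra keeps exact precision. Intermediates appear rounded — a single final rounding, at 4 significant digits.
SI base units throughout: W = 29.20 N, H = 3.142e+08 Pa, K = 4.476e-05.
By Archard's law, V = K·W·L/H = 4.476e-05 · 29.20 · 1203 / 3.142e+08 = 5.004e-09 m³.

value=5.004e-09 m^3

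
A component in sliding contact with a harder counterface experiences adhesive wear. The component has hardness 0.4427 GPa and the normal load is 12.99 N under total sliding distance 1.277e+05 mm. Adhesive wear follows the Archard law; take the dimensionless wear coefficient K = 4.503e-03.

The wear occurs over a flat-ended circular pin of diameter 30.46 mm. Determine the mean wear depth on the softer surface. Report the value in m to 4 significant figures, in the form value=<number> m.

The intermediates appear rounded — the computation keeps full float precision. Rounded just once, at 4 significant digits.
Distance L = 1.277e+05 mm = 127.7 m.
Hardness H = 0.4427 GPa = 4.427e+08 Pa.
Pin diameter d = 30.46 mm = 0.03046 m. Contact area A = π·d²/4 = π·(0.03046 m)²/4 = 7.287e-04 m².
Expressed in SI base units: W = 12.99 N, H = 4.427e+08 Pa, K = 4.503e-03.
By Archard's law, V = K·W·L/H = 4.503e-03 · 12.99 · 127.7 / 4.427e+08 = 1.687e-08 m³.
Mean wear depth h = V/A = 1.687e-08 / 7.287e-04 = 2.315e-05 m.

value=2.315e-05 m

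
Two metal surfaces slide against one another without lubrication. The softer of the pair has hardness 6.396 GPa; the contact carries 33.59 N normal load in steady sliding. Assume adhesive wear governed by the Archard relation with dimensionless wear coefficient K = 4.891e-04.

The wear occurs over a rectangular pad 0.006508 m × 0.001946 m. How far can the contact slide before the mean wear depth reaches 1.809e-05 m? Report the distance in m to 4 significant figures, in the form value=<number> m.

The intermediates are printed rounded; every step carries exact precision — a lone final rounding, at 4 significant figures.
Hardness H = 6.396 GPa = 6.396e+09 Pa.
Contact area A = 0.006508 m × 0.001946 m = 1.266e-05 m².
SI base units throughout: W = 33.59 N, H = 6.396e+09 Pa, K = 4.891e-04.
Permissible volume V_lim = h_lim·A = 1.809e-05 · 1.266e-05 = 2.291e-10 m³.
Sliding life L = V_lim·H/(K·W) = 2.291e-10 · 6.396e+09 / (4.891e-04 · 33.59) = 89.19 m.

value=89.19 m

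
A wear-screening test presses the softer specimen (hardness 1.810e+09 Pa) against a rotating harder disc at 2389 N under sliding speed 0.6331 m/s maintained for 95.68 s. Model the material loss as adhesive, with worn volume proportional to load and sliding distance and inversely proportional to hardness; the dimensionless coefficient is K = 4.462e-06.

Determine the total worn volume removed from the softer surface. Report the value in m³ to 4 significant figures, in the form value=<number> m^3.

value=3.567e-10 m^3

Each operation runs at exact precision; the intermediates are printed rounded, and one last rounding, at four significant digits.
Convert: Distance L = v·t = 0.6331 m/s × 95.68 s = 60.58 m.
As SI base values: W = 2389 N, H = 1.810e+09 Pa, K = 4.462e-06.
Apply Archard: V = K·W·L/H = 4.462e-06 · 2389 · 60.58 / 1.810e+09 = 3.567e-10 m³.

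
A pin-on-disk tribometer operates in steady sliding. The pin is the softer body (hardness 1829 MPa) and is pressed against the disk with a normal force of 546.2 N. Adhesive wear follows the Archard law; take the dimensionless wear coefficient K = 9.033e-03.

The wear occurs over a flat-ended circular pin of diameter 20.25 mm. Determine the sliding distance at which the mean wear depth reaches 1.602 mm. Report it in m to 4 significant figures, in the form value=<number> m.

Intermediates are shown rounded — the algebra runs at exact precision. Rounded once at the end to 4 significant digits.
Hardness H = 1829 MPa = 1.829e+09 Pa.
Pin diameter d = 20.25 mm = 0.02025 m. Contact area A = π·d²/4 = π·(0.02025 m)²/4 = 3.221e-04 m².
Depth limit h_lim = 1.602 mm = 0.001602 m.
Expressed in SI base units: W = 546.2 N, H = 1.829e+09 Pa, K = 9.033e-03.
Limit volume V_lim = h_lim·A = 0.001602 · 3.221e-04 = 5.159e-07 m³.
So the life L = V_lim·H/(K·W) = 5.159e-07 · 1.829e+09 / (9.033e-03 · 546.2) = 191.3 m.

value=191.3 m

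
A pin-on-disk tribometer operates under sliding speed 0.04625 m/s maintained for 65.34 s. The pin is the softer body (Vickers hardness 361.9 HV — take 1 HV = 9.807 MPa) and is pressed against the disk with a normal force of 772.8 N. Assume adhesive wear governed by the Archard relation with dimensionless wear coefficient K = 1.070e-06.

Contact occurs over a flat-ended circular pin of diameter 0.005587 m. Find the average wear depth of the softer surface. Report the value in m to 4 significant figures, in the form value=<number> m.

value=2.872e-08 m

The intermediates are shown rounded. The computation carries full float precision; one last rounding: four significant digits.
Convert: Sliding distance L = v·t = 0.04625 m/s × 65.34 s = 3.022 m.
Convert: Hardness H = 361.9 HV × 9.807 MPa/HV = 3549 MPa = 3.549e+09 Pa.
Convert: Contact area A = π·d²/4 = π·(0.005587 m)²/4 = 2.452e-05 m².
Restated in SI base units: W = 772.8 N, H = 3.549e+09 Pa, K = 1.070e-06.
Worn volume V = K·W·L/H = 1.070e-06 · 772.8 · 3.022 / 3.549e+09 = 7.041e-13 m³.
Depth of wear h = V/A = 7.041e-13 / 2.452e-05 = 2.872e-08 m.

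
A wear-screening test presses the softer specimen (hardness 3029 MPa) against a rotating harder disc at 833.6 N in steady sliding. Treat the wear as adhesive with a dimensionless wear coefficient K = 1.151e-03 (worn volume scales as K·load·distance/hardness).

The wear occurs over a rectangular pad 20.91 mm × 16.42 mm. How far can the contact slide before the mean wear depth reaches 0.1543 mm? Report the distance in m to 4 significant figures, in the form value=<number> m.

Each operation holds exact precision — the intermediates are displayed rounded, and one last rounding: 4 significant figures.
Convert: Hardness H = 3029 MPa = 3.029e+09 Pa.
Convert: Pad sides 20.91 mm × 16.42 mm = 0.02091 m × 0.01642 m. Contact area A = 0.02091 m × 0.01642 m = 3.433e-04 m².
Convert: Depth limit h_lim = 0.1543 mm = 1.543e-04 m.
Expressed in SI base units: W = 833.6 N, H = 3.029e+09 Pa, K = 1.151e-03.
Allowed volume V_lim = h_lim·A = 1.543e-04 · 3.433e-04 = 5.298e-08 m³.
So the life L = V_lim·H/(K·W) = 5.298e-08 · 3.029e+09 / (1.151e-03 · 833.6) = 167.2 m.

value=167.2 m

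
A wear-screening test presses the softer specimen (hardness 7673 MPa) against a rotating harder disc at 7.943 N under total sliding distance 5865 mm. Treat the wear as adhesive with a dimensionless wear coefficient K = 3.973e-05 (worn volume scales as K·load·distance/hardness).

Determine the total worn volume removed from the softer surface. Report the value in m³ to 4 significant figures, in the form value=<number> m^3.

Printed values are rounded; every step carries full precision; a single final rounding: four significant figures.
Convert: The distance L = 5865 mm = 5.865 m.
Convert: Hardness H = 7673 MPa = 7.673e+09 Pa.
Working in SI base units: W = 7.943 N, H = 7.673e+09 Pa, K = 3.973e-05.
Volume removed: V = K·W·L/H = 3.973e-05 · 7.943 · 5.865 / 7.673e+09 = 2.412e-13 m³.

value=2.412e-13 m^3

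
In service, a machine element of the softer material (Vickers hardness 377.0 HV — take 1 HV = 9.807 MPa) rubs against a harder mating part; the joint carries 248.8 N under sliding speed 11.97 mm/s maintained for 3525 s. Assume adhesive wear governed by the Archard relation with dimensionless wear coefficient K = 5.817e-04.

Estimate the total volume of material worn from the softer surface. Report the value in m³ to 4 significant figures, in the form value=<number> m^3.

Intermediate values are shown rounded, and every step carries full float precision. Rounded once at the end: 4 significant digits.
Convert: Sliding speed v = 11.97 mm/s = 0.01197 m/s. The distance L = v·t = 0.01197 m/s × 3525 s = 42.19 m.
Convert: Hardness H = 377.0 HV × 9.807 MPa/HV = 3697 MPa = 3.697e+09 Pa.
Restated in SI base units: W = 248.8 N, H = 3.697e+09 Pa, K = 5.817e-04.
Volume removed: V = K·W·L/H = 5.817e-04 · 248.8 · 42.19 / 3.697e+09 = 1.652e-09 m³.

value=1.652e-09 m^3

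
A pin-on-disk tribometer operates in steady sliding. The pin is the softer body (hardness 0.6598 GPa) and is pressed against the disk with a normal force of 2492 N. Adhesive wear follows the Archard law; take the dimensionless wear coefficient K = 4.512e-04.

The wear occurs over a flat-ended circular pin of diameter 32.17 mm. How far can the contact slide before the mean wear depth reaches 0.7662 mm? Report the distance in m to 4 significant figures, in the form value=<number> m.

value=365.5 m

Intermediate values are shown rounded. Each operation keeps full precision; rounded once at the end: four significant digits.
Convert: Hardness H = 0.6598 GPa = 6.598e+08 Pa.
Convert: Pin diameter d = 32.17 mm = 0.03217 m. Contact area A = π·d²/4 = π·(0.03217 m)²/4 = 8.128e-04 m².
Convert: Depth limit h_lim = 0.7662 mm = 7.662e-04 m.
Expressed in SI base units: W = 2492 N, H = 6.598e+08 Pa, K = 4.512e-04.
Wearable volume V_lim = h_lim·A = 7.662e-04 · 8.128e-04 = 6.228e-07 m³.
Life L = V_lim·H/(K·W) = 6.228e-07 · 6.598e+08 / (4.512e-04 · 2492) = 365.5 m.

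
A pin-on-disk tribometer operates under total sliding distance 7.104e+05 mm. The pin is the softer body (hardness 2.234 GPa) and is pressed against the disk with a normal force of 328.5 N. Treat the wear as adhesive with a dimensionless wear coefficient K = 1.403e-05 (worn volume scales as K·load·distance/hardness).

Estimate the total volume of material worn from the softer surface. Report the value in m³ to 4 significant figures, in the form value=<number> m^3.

value=1.466e-09 m^3

Intermediate values are displayed rounded, and all arithmetic maintains full precision, and one last rounding: four significant digits.
Convert: Distance covered L = 7.104e+05 mm = 710.4 m.
Convert: Hardness H = 2.234 GPa = 2.234e+09 Pa.
In SI base units: W = 328.5 N, H = 2.234e+09 Pa, K = 1.403e-05.
Apply Archard: V = K·W·L/H = 1.403e-05 · 328.5 · 710.4 / 2.234e+09 = 1.466e-09 m³.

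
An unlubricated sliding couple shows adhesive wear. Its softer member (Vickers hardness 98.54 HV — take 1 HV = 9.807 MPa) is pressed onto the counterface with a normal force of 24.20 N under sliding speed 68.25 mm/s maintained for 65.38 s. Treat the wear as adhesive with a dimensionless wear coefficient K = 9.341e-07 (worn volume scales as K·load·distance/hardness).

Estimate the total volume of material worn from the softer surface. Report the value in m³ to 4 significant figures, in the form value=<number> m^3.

The computation keeps full float precision, and intermediate values are shown rounded, and one final rounding: 4 significant figures.
Sliding speed v = 68.25 mm/s = 0.06825 m/s. Path length L = v·t = 0.06825 m/s × 65.38 s = 4.462 m.
Hardness H = 98.54 HV × 9.807 MPa/HV = 966.4 MPa = 9.664e+08 Pa.
In SI base units, W = 24.20 N, H = 9.664e+08 Pa, K = 9.341e-07.
By Archard's law, V = K·W·L/H = 9.341e-07 · 24.20 · 4.462 / 9.664e+08 = 1.044e-13 m³.

value=1.044e-13 m^3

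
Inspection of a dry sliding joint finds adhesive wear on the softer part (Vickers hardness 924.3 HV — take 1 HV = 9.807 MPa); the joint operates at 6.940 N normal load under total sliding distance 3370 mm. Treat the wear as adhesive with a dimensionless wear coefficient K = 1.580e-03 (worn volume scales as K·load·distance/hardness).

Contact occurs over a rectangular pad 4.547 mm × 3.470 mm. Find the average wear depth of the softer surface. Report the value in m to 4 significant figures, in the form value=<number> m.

Displayed values are rounded — all arithmetic maintains exact precision. Rounded just once to 4 significant digits.
Path length L = 3370 mm = 3.370 m.
Hardness H = 924.3 HV × 9.807 MPa/HV = 9065 MPa = 9.065e+09 Pa.
Pad sides 4.547 mm × 3.470 mm = 0.004547 m × 0.003470 m. Contact area A = 0.004547 m × 0.003470 m = 1.578e-05 m².
As SI base values: W = 6.940 N, H = 9.065e+09 Pa, K = 1.580e-03.
Wear volume V = K·W·L/H = 1.580e-03 · 6.940 · 3.370 / 9.065e+09 = 4.077e-12 m³.
Depth of wear h = V/A = 4.077e-12 / 1.578e-05 = 2.584e-07 m.

value=2.584e-07 m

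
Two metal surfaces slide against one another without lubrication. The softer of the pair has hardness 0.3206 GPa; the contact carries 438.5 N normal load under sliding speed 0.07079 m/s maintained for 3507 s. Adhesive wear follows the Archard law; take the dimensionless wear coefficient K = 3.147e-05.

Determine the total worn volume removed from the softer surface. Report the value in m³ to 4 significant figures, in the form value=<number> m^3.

value=1.069e-08 m^3

Each operation maintains exact precision. Intermediate values are displayed rounded; rounded just once: 4 significant digits.
Distance covered L = v·t = 0.07079 m/s × 3507 s = 248.3 m.
Hardness H = 0.3206 GPa = 3.206e+08 Pa.
Collected in SI base units: W = 438.5 N, H = 3.206e+08 Pa, K = 3.147e-05.
Wear volume V = K·W·L/H = 3.147e-05 · 438.5 · 248.3 / 3.206e+08 = 1.069e-08 m³.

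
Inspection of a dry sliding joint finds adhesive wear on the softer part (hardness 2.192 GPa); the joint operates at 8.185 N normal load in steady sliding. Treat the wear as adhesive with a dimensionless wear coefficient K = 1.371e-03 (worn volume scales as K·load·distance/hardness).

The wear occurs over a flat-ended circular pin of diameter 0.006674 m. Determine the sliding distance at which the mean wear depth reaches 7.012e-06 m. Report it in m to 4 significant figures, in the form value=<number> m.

value=47.92 m

Intermediate values are shown rounded. Each operation holds full float precision; one last rounding to 4 significant digits.
Hardness H = 2.192 GPa = 2.192e+09 Pa.
Contact area A = π·d²/4 = π·(0.006674 m)²/4 = 3.498e-05 m².
As SI base values: W = 8.185 N, H = 2.192e+09 Pa, K = 1.371e-03.
Limit volume V_lim = h_lim·A = 7.012e-06 · 3.498e-05 = 2.453e-10 m³.
Sliding life L = V_lim·H/(K·W) = 2.453e-10 · 2.192e+09 / (1.371e-03 · 8.185) = 47.92 m.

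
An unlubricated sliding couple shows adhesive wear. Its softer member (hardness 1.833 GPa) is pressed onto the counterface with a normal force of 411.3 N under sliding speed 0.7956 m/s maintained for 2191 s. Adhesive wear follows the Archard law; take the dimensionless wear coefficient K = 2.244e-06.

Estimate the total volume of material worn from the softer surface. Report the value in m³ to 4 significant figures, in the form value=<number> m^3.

The computation keeps full precision; the intermediates are displayed rounded, and one last rounding to four significant digits.
Convert: Sliding distance L = v·t = 0.7956 m/s × 2191 s = 1743 m.
Convert: Hardness H = 1.833 GPa = 1.833e+09 Pa.
In SI base units, W = 411.3 N, H = 1.833e+09 Pa, K = 2.244e-06.
Apply Archard: V = K·W·L/H = 2.244e-06 · 411.3 · 1743 / 1.833e+09 = 8.777e-10 m³.

value=8.777e-10 m^3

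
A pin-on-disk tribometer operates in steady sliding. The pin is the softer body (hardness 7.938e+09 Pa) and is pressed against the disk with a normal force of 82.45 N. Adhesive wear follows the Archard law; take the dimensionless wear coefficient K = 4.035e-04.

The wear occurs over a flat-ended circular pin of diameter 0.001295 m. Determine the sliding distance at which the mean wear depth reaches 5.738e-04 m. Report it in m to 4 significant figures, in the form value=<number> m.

The computation holds full float precision. Intermediate values are printed rounded. Rounded once at the end to 4 significant figures.
Contact area A = π·d²/4 = π·(0.001295 m)²/4 = 1.317e-06 m².
Expressed in SI base units: W = 82.45 N, H = 7.938e+09 Pa, K = 4.035e-04.
Allowed volume V_lim = h_lim·A = 5.738e-04 · 1.317e-06 = 7.558e-10 m³.
So the life L = V_lim·H/(K·W) = 7.558e-10 · 7.938e+09 / (4.035e-04 · 82.45) = 180.3 m.

value=180.3 m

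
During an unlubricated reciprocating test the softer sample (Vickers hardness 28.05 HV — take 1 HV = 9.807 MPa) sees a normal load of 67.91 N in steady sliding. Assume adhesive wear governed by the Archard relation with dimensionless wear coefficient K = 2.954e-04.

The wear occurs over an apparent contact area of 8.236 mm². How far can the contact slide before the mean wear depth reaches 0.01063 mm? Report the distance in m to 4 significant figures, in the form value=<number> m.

Each operation maintains full float precision; quoted intermediates are rounded, and one final rounding: 4 significant figures.
Hardness H = 28.05 HV × 9.807 MPa/HV = 275.1 MPa = 2.751e+08 Pa.
Contact area A = 8.236 mm² = 8.236e-06 m².
Depth limit h_lim = 0.01063 mm = 1.063e-05 m.
Restated in SI base units: W = 67.91 N, H = 2.751e+08 Pa, K = 2.954e-04.
Limit volume V_lim = h_lim·A = 1.063e-05 · 8.236e-06 = 8.755e-11 m³.
So the life L = V_lim·H/(K·W) = 8.755e-11 · 2.751e+08 / (2.954e-04 · 67.91) = 1.201 m.

value=1.201 m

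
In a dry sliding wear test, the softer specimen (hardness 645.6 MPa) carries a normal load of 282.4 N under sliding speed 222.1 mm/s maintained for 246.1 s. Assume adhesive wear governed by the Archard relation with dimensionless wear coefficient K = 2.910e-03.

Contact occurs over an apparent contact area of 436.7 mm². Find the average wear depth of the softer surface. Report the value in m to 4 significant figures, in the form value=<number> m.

Displayed values are rounded — all arithmetic carries exact precision; one final rounding, at 4 significant digits.
Convert: Sliding speed v = 222.1 mm/s = 0.2221 m/s. Sliding distance L = v·t = 0.2221 m/s × 246.1 s = 54.66 m.
Convert: Hardness H = 645.6 MPa = 6.456e+08 Pa.
Convert: Contact area A = 436.7 mm² = 4.367e-04 m².
Expressed in SI base units: W = 282.4 N, H = 6.456e+08 Pa, K = 2.910e-03.
Volume removed: V = K·W·L/H = 2.910e-03 · 282.4 · 54.66 / 6.456e+08 = 6.958e-08 m³.
Mean depth h = V/A = 6.958e-08 / 4.367e-04 = 1.593e-04 m.

value=1.593e-04 m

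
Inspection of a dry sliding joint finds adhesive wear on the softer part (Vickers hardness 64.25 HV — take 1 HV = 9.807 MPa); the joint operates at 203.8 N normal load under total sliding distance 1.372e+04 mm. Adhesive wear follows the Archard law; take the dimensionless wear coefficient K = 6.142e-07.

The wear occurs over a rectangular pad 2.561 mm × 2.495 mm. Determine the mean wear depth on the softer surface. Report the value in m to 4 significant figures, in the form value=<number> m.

value=4.266e-07 m

Every step keeps full float precision — intermediates are displayed rounded — rounded just once, at 4 significant digits.
Convert: Distance L = 1.372e+04 mm = 13.72 m.
Convert: Hardness H = 64.25 HV × 9.807 MPa/HV = 630.1 MPa = 6.301e+08 Pa.
Convert: Pad sides 2.561 mm × 2.495 mm = 0.002561 m × 0.002495 m. Contact area A = 0.002561 m × 0.002495 m = 6.390e-06 m².
Expressed in SI base units: W = 203.8 N, H = 6.301e+08 Pa, K = 6.142e-07.
The Archard volume V = K·W·L/H = 6.142e-07 · 203.8 · 13.72 / 6.301e+08 = 2.726e-12 m³.
Wear depth h = V/A = 2.726e-12 / 6.390e-06 = 4.266e-07 m.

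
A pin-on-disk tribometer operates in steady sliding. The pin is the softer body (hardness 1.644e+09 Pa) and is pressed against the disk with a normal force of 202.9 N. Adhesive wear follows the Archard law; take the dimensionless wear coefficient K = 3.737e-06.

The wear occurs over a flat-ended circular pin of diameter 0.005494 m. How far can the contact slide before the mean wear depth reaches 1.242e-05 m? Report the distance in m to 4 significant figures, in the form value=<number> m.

Intermediate values are shown rounded, and all working math keeps exact precision; a single final rounding: four significant digits.
Contact area A = π·d²/4 = π·(0.005494 m)²/4 = 2.371e-05 m².
Collected in SI base units: W = 202.9 N, H = 1.644e+09 Pa, K = 3.737e-06.
Wearable volume V_lim = h_lim·A = 1.242e-05 · 2.371e-05 = 2.944e-10 m³.
Inverting, life L = V_lim·H/(K·W) = 2.944e-10 · 1.644e+09 / (3.737e-06 · 202.9) = 638.4 m.

value=638.4 m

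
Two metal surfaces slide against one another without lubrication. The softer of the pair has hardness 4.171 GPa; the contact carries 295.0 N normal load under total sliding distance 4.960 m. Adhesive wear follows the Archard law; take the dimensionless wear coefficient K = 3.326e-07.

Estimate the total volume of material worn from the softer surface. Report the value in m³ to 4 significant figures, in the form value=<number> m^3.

value=1.167e-13 m^3

Printed values are rounded. All working math holds exact precision; one final rounding: four significant digits.
Hardness H = 4.171 GPa = 4.171e+09 Pa.
Restated in SI base units: W = 295.0 N, H = 4.171e+09 Pa, K = 3.326e-07.
Wear volume V = K·W·L/H = 3.326e-07 · 295.0 · 4.960 / 4.171e+09 = 1.167e-13 m³.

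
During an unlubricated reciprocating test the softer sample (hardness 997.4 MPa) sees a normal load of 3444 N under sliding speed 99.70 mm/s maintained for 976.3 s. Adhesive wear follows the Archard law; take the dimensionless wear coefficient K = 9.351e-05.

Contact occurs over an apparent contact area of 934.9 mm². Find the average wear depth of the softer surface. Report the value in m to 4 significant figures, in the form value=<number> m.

value=3.362e-05 m

Intermediates are shown rounded — each operation runs at full float precision. Rounded once at the end to four significant digits.
Convert: Sliding speed v = 99.70 mm/s = 0.09970 m/s. Sliding distance L = v·t = 0.09970 m/s × 976.3 s = 97.34 m.
Convert: Hardness H = 997.4 MPa = 9.974e+08 Pa.
Convert: Contact area A = 934.9 mm² = 9.349e-04 m².
As SI base values: W = 3444 N, H = 9.974e+08 Pa, K = 9.351e-05.
Archard volume V = K·W·L/H = 9.351e-05 · 3444 · 97.34 / 9.974e+08 = 3.143e-08 m³.
Depth of wear h = V/A = 3.143e-08 / 9.349e-04 = 3.362e-05 m.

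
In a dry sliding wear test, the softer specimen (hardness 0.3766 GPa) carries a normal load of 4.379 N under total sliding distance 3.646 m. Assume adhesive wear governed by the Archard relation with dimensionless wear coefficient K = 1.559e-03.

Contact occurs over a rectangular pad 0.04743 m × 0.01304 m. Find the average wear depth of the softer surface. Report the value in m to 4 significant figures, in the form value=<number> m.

All arithmetic runs at full precision, and intermediates are shown rounded; one last rounding, at four significant figures.
Hardness H = 0.3766 GPa = 3.766e+08 Pa.
Contact area A = 0.04743 m × 0.01304 m = 6.185e-04 m².
SI base units throughout: W = 4.379 N, H = 3.766e+08 Pa, K = 1.559e-03.
Archard volume V = K·W·L/H = 1.559e-03 · 4.379 · 3.646 / 3.766e+08 = 6.609e-11 m³.
Mean wear depth h = V/A = 6.609e-11 / 6.185e-04 = 1.069e-07 m.

value=1.069e-07 m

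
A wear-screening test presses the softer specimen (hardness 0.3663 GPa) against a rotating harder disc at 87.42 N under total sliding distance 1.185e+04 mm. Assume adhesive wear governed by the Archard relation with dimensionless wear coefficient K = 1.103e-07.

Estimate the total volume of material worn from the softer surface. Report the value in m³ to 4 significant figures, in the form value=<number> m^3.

value=3.119e-13 m^3

The algebra carries full float precision. Quoted intermediates are rounded. Rounded just once, at four significant figures.
Total distance L = 1.185e+04 mm = 11.85 m.
Hardness H = 0.3663 GPa = 3.663e+08 Pa.
Collected in SI base units: W = 87.42 N, H = 3.663e+08 Pa, K = 1.103e-07.
Archard volume V = K·W·L/H = 1.103e-07 · 87.42 · 11.85 / 3.663e+08 = 3.119e-13 m³.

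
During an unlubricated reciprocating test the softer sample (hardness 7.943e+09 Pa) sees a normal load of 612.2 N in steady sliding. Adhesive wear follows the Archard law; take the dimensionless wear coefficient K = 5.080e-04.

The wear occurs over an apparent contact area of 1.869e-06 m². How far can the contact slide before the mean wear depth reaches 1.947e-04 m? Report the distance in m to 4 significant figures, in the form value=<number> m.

value=9.294 m

Intermediate values appear rounded, and every step maintains full float precision — rounded once at the end to 4 significant figures.
In SI base units: W = 612.2 N, H = 7.943e+09 Pa, K = 5.080e-04.
Permissible volume V_lim = h_lim·A = 1.947e-04 · 1.869e-06 = 3.639e-10 m³.
Inverting, life L = V_lim·H/(K·W) = 3.639e-10 · 7.943e+09 / (5.080e-04 · 612.2) = 9.294 m.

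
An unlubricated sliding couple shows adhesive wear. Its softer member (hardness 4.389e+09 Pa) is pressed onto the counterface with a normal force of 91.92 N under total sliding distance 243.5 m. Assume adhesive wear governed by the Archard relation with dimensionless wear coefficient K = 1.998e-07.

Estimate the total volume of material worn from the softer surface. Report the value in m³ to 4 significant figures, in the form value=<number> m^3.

value=1.019e-12 m^3

All working math carries full float precision — intermediate values are displayed rounded; a lone final rounding to 4 significant digits.
As SI base values: W = 91.92 N, H = 4.389e+09 Pa, K = 1.998e-07.
By Archard's law, V = K·W·L/H = 1.998e-07 · 91.92 · 243.5 / 4.389e+09 = 1.019e-12 m³.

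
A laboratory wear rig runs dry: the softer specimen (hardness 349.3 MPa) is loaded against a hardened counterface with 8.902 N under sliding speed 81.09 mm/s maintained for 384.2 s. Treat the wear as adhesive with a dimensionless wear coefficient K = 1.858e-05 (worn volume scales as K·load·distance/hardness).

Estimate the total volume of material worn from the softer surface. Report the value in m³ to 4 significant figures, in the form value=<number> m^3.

The computation runs at full precision — displayed values are rounded — a lone final rounding to 4 significant digits.
Convert: Sliding speed v = 81.09 mm/s = 0.08109 m/s. Distance covered L = v·t = 0.08109 m/s × 384.2 s = 31.15 m.
Convert: Hardness H = 349.3 MPa = 3.493e+08 Pa.
In SI base units: W = 8.902 N, H = 3.493e+08 Pa, K = 1.858e-05.
Archard relation: V = K·W·L/H = 1.858e-05 · 8.902 · 31.15 / 3.493e+08 = 1.475e-11 m³.

value=1.475e-11 m^3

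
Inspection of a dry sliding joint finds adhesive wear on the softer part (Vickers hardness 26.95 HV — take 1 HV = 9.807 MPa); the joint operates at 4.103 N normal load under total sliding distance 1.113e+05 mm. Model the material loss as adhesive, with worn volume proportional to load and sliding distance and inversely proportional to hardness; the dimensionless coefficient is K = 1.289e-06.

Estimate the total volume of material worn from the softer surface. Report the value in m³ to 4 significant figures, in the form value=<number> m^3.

value=2.227e-12 m^3

The algebra carries full precision; intermediate values are shown rounded; a single final rounding to four significant figures.
Convert: Total distance L = 1.113e+05 mm = 111.3 m.
Convert: Hardness H = 26.95 HV × 9.807 MPa/HV = 264.3 MPa = 2.643e+08 Pa.
In SI base units: W = 4.103 N, H = 2.643e+08 Pa, K = 1.289e-06.
Archard volume V = K·W·L/H = 1.289e-06 · 4.103 · 111.3 / 2.643e+08 = 2.227e-12 m³.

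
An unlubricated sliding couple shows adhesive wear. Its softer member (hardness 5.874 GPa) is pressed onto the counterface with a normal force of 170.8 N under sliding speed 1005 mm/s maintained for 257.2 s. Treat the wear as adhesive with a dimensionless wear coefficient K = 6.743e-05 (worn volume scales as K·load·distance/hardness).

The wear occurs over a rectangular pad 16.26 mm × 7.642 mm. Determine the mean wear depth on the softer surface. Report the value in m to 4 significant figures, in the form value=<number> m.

value=4.079e-06 m

Intermediates are displayed rounded. All arithmetic carries exact precision; rounded once at the end to four significant digits.
Sliding speed v = 1005 mm/s = 1.005 m/s. Sliding distance L = v·t = 1.005 m/s × 257.2 s = 258.5 m.
Hardness H = 5.874 GPa = 5.874e+09 Pa.
Pad sides 16.26 mm × 7.642 mm = 0.01626 m × 0.007642 m. Contact area A = 0.01626 m × 0.007642 m = 1.243e-04 m².
Working in SI base units: W = 170.8 N, H = 5.874e+09 Pa, K = 6.743e-05.
Apply Archard: V = K·W·L/H = 6.743e-05 · 170.8 · 258.5 / 5.874e+09 = 5.068e-10 m³.
Depth of wear h = V/A = 5.068e-10 / 1.243e-04 = 4.079e-06 m.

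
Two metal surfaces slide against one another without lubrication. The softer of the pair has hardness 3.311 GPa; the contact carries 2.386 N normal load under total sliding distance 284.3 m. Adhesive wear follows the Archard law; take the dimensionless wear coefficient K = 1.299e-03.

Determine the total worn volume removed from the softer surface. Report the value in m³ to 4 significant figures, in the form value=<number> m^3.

Every step runs at full float precision. Intermediate values are printed rounded. Rounded once at the end to 4 significant digits.
Convert: Hardness H = 3.311 GPa = 3.311e+09 Pa.
Restated in SI base units: W = 2.386 N, H = 3.311e+09 Pa, K = 1.299e-03.
Archard volume V = K·W·L/H = 1.299e-03 · 2.386 · 284.3 / 3.311e+09 = 2.661e-10 m³.

value=2.661e-10 m^3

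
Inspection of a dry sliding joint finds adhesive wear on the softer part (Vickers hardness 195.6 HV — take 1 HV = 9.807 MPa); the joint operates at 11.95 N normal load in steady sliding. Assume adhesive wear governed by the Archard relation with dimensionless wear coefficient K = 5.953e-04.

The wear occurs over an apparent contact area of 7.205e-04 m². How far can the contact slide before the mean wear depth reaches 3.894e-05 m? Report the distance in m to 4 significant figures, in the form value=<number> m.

The intermediates are displayed rounded. The computation maintains full precision. Rounded once at the end, at 4 significant figures.
Hardness H = 195.6 HV × 9.807 MPa/HV = 1918 MPa = 1.918e+09 Pa.
In SI base units, W = 11.95 N, H = 1.918e+09 Pa, K = 5.953e-04.
Permissible volume V_lim = h_lim·A = 3.894e-05 · 7.205e-04 = 2.806e-08 m³.
Inverting, life L = V_lim·H/(K·W) = 2.806e-08 · 1.918e+09 / (5.953e-04 · 11.95) = 7565 m.

value=7565 m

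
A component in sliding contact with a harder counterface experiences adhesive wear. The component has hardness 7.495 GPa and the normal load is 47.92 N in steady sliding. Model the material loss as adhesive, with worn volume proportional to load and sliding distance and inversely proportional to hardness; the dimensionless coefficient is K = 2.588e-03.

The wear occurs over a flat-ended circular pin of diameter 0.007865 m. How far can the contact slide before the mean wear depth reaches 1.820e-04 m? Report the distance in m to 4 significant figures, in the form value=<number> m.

Intermediate values appear rounded. All working math holds exact precision; one last rounding to four significant digits.
Convert: Hardness H = 7.495 GPa = 7.495e+09 Pa.
Convert: Contact area A = π·d²/4 = π·(0.007865 m)²/4 = 4.858e-05 m².
In SI base units: W = 47.92 N, H = 7.495e+09 Pa, K = 2.588e-03.
At the depth limit, V_lim = h_lim·A = 1.820e-04 · 4.858e-05 = 8.842e-09 m³.
Life L = V_lim·H/(K·W) = 8.842e-09 · 7.495e+09 / (2.588e-03 · 47.92) = 534.4 m.

value=534.4 m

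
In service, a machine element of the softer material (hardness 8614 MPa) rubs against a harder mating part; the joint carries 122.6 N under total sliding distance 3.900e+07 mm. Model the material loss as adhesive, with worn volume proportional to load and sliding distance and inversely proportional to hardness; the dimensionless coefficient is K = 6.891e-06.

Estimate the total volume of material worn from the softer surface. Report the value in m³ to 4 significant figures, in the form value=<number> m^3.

The intermediates are shown rounded. All arithmetic maintains full float precision — rounded once at the end, at 4 significant figures.
Total distance L = 3.900e+07 mm = 3.900e+04 m.
Hardness H = 8614 MPa = 8.614e+09 Pa.
In SI base units, W = 122.6 N, H = 8.614e+09 Pa, K = 6.891e-06.
Apply Archard: V = K·W·L/H = 6.891e-06 · 122.6 · 3.900e+04 / 8.614e+09 = 3.825e-09 m³.

value=3.825e-09 m^3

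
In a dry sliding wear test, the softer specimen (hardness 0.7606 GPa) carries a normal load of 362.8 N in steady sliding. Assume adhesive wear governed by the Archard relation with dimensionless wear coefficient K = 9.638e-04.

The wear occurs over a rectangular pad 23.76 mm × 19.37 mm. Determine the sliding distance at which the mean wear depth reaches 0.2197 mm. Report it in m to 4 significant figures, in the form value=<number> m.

value=219.9 m

Intermediates are printed rounded — the computation runs at exact precision. Rounded just once, at 4 significant digits.
Convert: Hardness H = 0.7606 GPa = 7.606e+08 Pa.
Convert: Pad sides 23.76 mm × 19.37 mm = 0.02376 m × 0.01937 m. Contact area A = 0.02376 m × 0.01937 m = 4.602e-04 m².
Convert: Depth limit h_lim = 0.2197 mm = 2.197e-04 m.
In SI base units, W = 362.8 N, H = 7.606e+08 Pa, K = 9.638e-04.
Allowed volume V_lim = h_lim·A = 2.197e-04 · 4.602e-04 = 1.011e-07 m³.
Sliding life L = V_lim·H/(K·W) = 1.011e-07 · 7.606e+08 / (9.638e-04 · 362.8) = 219.9 m.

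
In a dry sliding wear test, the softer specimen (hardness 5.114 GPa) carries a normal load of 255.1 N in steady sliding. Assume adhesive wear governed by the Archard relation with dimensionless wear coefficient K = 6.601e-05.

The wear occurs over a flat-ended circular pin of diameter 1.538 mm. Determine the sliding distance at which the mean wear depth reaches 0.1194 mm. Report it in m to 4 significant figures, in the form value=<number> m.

value=67.37 m

The intermediates are printed rounded; all working math maintains full precision. Rounded just once to four significant figures.
Hardness H = 5.114 GPa = 5.114e+09 Pa.
Pin diameter d = 1.538 mm = 0.001538 m. Contact area A = π·d²/4 = π·(0.001538 m)²/4 = 1.858e-06 m².
Depth limit h_lim = 0.1194 mm = 1.194e-04 m.
Collected in SI base units: W = 255.1 N, H = 5.114e+09 Pa, K = 6.601e-05.
Permissible volume V_lim = h_lim·A = 1.194e-04 · 1.858e-06 = 2.218e-10 m³.
So the life L = V_lim·H/(K·W) = 2.218e-10 · 5.114e+09 / (6.601e-05 · 255.1) = 67.37 m.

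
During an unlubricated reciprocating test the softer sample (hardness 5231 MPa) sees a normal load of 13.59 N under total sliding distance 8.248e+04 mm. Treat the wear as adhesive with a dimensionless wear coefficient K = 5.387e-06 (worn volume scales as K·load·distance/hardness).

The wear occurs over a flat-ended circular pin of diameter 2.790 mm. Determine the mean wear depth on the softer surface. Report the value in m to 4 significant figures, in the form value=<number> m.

value=1.888e-07 m

Intermediates are displayed rounded, and the algebra holds full float precision. Rounded once at the end to four significant digits.
Convert: Path length L = 8.248e+04 mm = 82.48 m.
Convert: Hardness H = 5231 MPa = 5.231e+09 Pa.
Convert: Pin diameter d = 2.790 mm = 0.002790 m. Contact area A = π·d²/4 = π·(0.002790 m)²/4 = 6.114e-06 m².
Expressed in SI base units: W = 13.59 N, H = 5.231e+09 Pa, K = 5.387e-06.
Wear volume V = K·W·L/H = 5.387e-06 · 13.59 · 82.48 / 5.231e+09 = 1.154e-12 m³.
Mean wear depth h = V/A = 1.154e-12 / 6.114e-06 = 1.888e-07 m.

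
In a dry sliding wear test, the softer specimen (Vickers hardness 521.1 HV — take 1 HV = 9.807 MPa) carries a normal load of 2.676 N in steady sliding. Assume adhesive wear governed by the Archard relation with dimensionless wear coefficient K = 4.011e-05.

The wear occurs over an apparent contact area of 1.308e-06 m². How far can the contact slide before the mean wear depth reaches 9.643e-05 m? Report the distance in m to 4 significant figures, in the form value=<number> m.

Intermediates are displayed rounded. The algebra keeps full precision; a single final rounding: four significant digits.
Hardness H = 521.1 HV × 9.807 MPa/HV = 5110 MPa = 5.110e+09 Pa.
SI base units throughout: W = 2.676 N, H = 5.110e+09 Pa, K = 4.011e-05.
Wearable volume V_lim = h_lim·A = 9.643e-05 · 1.308e-06 = 1.261e-10 m³.
Thus life L = V_lim·H/(K·W) = 1.261e-10 · 5.110e+09 / (4.011e-05 · 2.676) = 6005 m.

value=6005 m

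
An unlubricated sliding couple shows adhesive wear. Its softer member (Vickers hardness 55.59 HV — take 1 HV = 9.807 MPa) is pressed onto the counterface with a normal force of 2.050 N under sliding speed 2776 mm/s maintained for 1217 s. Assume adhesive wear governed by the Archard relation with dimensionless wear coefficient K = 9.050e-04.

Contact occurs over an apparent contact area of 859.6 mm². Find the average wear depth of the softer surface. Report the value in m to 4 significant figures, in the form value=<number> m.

value=1.337e-05 m

Every step holds full float precision — intermediates appear rounded. Rounded just once: 4 significant figures.
Sliding speed v = 2776 mm/s = 2.776 m/s. Total distance L = v·t = 2.776 m/s × 1217 s = 3378 m.
Hardness H = 55.59 HV × 9.807 MPa/HV = 545.2 MPa = 5.452e+08 Pa.
Contact area A = 859.6 mm² = 8.596e-04 m².
Collected in SI base units: W = 2.050 N, H = 5.452e+08 Pa, K = 9.050e-04.
The Archard volume V = K·W·L/H = 9.050e-04 · 2.050 · 3378 / 5.452e+08 = 1.150e-08 m³.
Mean depth h = V/A = 1.150e-08 / 8.596e-04 = 1.337e-05 m.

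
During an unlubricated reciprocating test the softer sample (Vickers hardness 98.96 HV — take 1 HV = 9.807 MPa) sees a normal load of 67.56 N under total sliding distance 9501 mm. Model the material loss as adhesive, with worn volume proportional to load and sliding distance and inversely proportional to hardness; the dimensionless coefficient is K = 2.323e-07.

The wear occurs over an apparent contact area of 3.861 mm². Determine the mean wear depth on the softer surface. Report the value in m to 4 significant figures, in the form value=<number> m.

The intermediates are shown rounded; the algebra keeps full precision — a single final rounding, at four significant digits.
Path length L = 9501 mm = 9.501 m.
Hardness H = 98.96 HV × 9.807 MPa/HV = 970.5 MPa = 9.705e+08 Pa.
Contact area A = 3.861 mm² = 3.861e-06 m².
SI base units throughout: W = 67.56 N, H = 9.705e+08 Pa, K = 2.323e-07.
The Archard volume V = K·W·L/H = 2.323e-07 · 67.56 · 9.501 / 9.705e+08 = 1.536e-13 m³.
Average depth h = V/A = 1.536e-13 / 3.861e-06 = 3.979e-08 m.

value=3.979e-08 m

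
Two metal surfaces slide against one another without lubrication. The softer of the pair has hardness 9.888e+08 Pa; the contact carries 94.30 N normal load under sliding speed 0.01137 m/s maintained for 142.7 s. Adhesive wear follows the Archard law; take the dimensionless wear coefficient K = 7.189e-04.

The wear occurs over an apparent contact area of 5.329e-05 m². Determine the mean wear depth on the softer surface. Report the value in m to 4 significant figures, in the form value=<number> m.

Intermediate values appear rounded. Every step carries full precision — one last rounding: four significant digits.
Path length L = v·t = 0.01137 m/s × 142.7 s = 1.622 m.
Working in SI base units: W = 94.30 N, H = 9.888e+08 Pa, K = 7.189e-04.
By Archard's law, V = K·W·L/H = 7.189e-04 · 94.30 · 1.622 / 9.888e+08 = 1.112e-10 m³.
Depth of wear h = V/A = 1.112e-10 / 5.329e-05 = 2.087e-06 m.

value=2.087e-06 m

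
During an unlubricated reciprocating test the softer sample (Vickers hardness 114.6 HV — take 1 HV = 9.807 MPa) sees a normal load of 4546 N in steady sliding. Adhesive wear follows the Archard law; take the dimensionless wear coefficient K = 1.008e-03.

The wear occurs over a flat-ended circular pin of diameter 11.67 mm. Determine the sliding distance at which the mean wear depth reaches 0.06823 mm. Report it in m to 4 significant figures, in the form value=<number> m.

Intermediate values are displayed rounded. The algebra runs at exact precision — rounded once at the end to four significant digits.
Hardness H = 114.6 HV × 9.807 MPa/HV = 1124 MPa = 1.124e+09 Pa.
Pin diameter d = 11.67 mm = 0.01167 m. Contact area A = π·d²/4 = π·(0.01167 m)²/4 = 1.070e-04 m².
Depth limit h_lim = 0.06823 mm = 6.823e-05 m.
In SI base units: W = 4546 N, H = 1.124e+09 Pa, K = 1.008e-03.
Allowed volume V_lim = h_lim·A = 6.823e-05 · 1.070e-04 = 7.298e-09 m³.
Inverting, life L = V_lim·H/(K·W) = 7.298e-09 · 1.124e+09 / (1.008e-03 · 4546) = 1.790 m.

value=1.790 m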